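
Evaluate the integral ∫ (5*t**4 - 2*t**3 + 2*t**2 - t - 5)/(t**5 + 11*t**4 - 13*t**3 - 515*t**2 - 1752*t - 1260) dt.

11405*log(t - 7)/16224 - log(t + 1)/160 + 3425*log(t + 5)/48 - 56658*log(t + 6)/845 + 1397/(13*t + 78) + C

Factor the denominator: (t - 7)*(t + 1)*(t + 5)*(t + 6)**2.
Partial-fraction decomposition: -56658/(845*(t + 6)) - 1397/(13*(t + 6)**2) + 3425/(48*(t + 5)) - 1/(160*(t + 1)) + 11405/(16224*(t - 7)).
Integrate each term; A/(t−a) gives A·log|t−a|; A/(t−a)² gives −A/(t−a).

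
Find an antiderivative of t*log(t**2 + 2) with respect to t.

t**2*log(t**2 + 2)/2 - t**2/2 + log(t**2 + 2) + C

Let u = t**2 + 2, so du = (2*t) dt.
The integral becomes (1/2)·∫ log(u) du; integrate by parts with u′=log(u), dv′=du.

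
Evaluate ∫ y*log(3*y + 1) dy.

y**2*log(3*y + 1)/2 - y**2/4 + y/6 - log(3*y + 1)/18 + C

Use integration by parts with u = log(3*y + 1), dv = y dy.
Then du = 3/(3*y + 1) dy and v = y**2/2.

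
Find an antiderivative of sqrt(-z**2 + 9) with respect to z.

Substitute z = 3·sin(θ), so dz = 3·cos(θ) dθ and the radical becomes sqrt(-z**2 + 9) = 3·cos(θ) by the Pythagorean identity.
Integrate the resulting trig expression in θ, then back-substitute θ = asin(z/3), sin(θ) = z/3, cos(θ) = sqrt(-z**2 + 9)/3 (absorbing any constant into C).

z*sqrt(-z**2 + 9)/2 + 9*asin(z/3)/2 + C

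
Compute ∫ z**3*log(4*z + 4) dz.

Use integration by parts with u = log(4*z + 4), dv = z**3 dz.
Then du = 4/(4*z + 4) dz and v = z**4/4.

z**4*log(4*z + 4)/4 - z**4/16 + z**3/12 - z**2/8 + z/4 - log(z + 1)/4 + C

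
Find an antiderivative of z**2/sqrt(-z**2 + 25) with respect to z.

Substitute z = 5·sin(θ), so dz = 5·cos(θ) dθ and the radical becomes sqrt(-z**2 + 25) = 5·cos(θ) by the Pythagorean identity.
Integrate the resulting trig expression in θ, then back-substitute θ = asin(z/5), sin(θ) = z/5, cos(θ) = sqrt(-z**2 + 25)/5 (absorbing any constant into C).

-z*sqrt(-z**2 + 25)/2 + 25*asin(z/5)/2 + C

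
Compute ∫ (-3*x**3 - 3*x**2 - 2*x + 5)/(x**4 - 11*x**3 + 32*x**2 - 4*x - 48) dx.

Factor the denominator: (x - 6)*(x - 4)*(x - 2)*(x + 1).
Partial-fraction decomposition: -1/(15*(x + 1)) - 35/(24*(x - 2)) + 243/(20*(x - 4)) - 109/(8*(x - 6)).
Integrate each term: A/(x−a) contributes A·log|x−a|.

-109*log(x - 6)/8 + 243*log(x - 4)/20 - 35*log(x - 2)/24 - log(x + 1)/15 + C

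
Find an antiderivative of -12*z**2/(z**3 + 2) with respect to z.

Let u = z**3 + 2, so du = (3*z**2) dz.
Rewriting, the integral becomes -4·∫ 1/u du = -4·log(u).
Substituting back, u = z**3 + 2.

-4*log(z**3 + 2) + C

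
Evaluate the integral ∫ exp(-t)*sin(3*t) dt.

Let I denote the integral. Integrate by parts with u = sin(3*t), dv = exp(-t) dt, so v = -exp(-t): I = -exp(-t)*sin(3*t) + 3·∫ exp(-t)*cos(3*t) dt.
Apply parts again with u = cos(3*t), dv = exp(-t) dt: ∫ exp(-t)*cos(3*t) dt = -exp(-t)*cos(3*t) − 3·I. Substituting back brings back I: I = -exp(-t)*sin(3*t) - 3*exp(-t)*cos(3*t) − 9·I.
Solving for I: (1 + 9)·I equals the remaining terms, so I = (1/10)·(-exp(-t)*sin(3*t) - 3*exp(-t)*cos(3*t)).

-exp(-t)*sin(3*t)/10 - 3*exp(-t)*cos(3*t)/10 + C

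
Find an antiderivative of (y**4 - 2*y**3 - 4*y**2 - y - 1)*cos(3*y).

y**4*sin(3*y)/3 - 2*y**3*sin(3*y)/3 + 4*y**3*cos(3*y)/9 - 16*y**2*sin(3*y)/9 - 2*y**2*cos(3*y)/3 + y*sin(3*y)/9 - 32*y*cos(3*y)/27 + 5*sin(3*y)/81 + cos(3*y)/27 + C

Use integration by parts with u = y**4 - 2*y**3 - 4*y**2 - y - 1, dv = cos(3*y) dy, so v = sin(3*y)/3.
Apply parts 4 times (tabular method): alternate signs, differentiate u down to 0, integrate dv up.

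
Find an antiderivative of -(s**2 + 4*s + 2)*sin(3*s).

Use integration by parts with u = s**2 + 4*s + 2, dv = -sin(3*s) ds, so v = cos(3*s)/3.
Apply parts 2 times (tabular method): alternate signs, differentiate u down to 0, integrate dv up.

s**2*cos(3*s)/3 - 2*s*sin(3*s)/9 + 4*s*cos(3*s)/3 - 4*sin(3*s)/9 + 16*cos(3*s)/27 + C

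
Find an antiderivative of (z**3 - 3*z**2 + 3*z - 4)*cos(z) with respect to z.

z**3*sin(z) - 3*z**2*sin(z) + 3*z**2*cos(z) - 3*z*sin(z) - 6*z*cos(z) + 2*sin(z) - 3*cos(z) + C

Use integration by parts with u = z**3 - 3*z**2 + 3*z - 4, dv = cos(z) dz, so v = sin(z).
Apply parts 3 times (tabular method): alternate signs, differentiate u down to 0, integrate dv up.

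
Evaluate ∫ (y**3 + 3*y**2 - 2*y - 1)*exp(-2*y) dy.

(-4*y**3 - 18*y**2 - 10*y - 1)*exp(-2*y)/8 + C

Use integration by parts with u = y**3 + 3*y**2 - 2*y - 1, dv = exp(-2*y) dy, so v = -exp(-2*y)/2.
Apply parts 3 times (tabular method): alternate signs, differentiate u down to 0, integrate dv up.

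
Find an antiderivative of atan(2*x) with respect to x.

x*atan(2*x) - log(4*x**2 + 1)/4 + C

Use integration by parts with u = arctan(2*x), dv = dx.
Then du = 2/(4*x**2 + 1) dx.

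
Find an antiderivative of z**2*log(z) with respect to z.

z**3*log(z)/3 - z**3/9 + C

Use integration by parts with u = log(z), dv = z**2 dz.
Then du = 1/z dz and v = z**3/3.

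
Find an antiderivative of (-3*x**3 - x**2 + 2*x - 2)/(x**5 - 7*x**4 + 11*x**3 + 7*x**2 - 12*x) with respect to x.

Factor the denominator: x*(x - 4)*(x - 3)*(x - 1)*(x + 1).
Partial-fraction decomposition: -1/(20*(x + 1)) - 1/(3*(x - 1)) + 43/(12*(x - 3)) - 101/(30*(x - 4)) + 1/(6*x).
Integrate each term: A/(x−a) contributes A·log|x−a|.

log(x)/6 - 101*log(x - 4)/30 + 43*log(x - 3)/12 - log(x - 1)/3 - log(x + 1)/20 + C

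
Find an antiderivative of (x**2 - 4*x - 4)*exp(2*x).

Use integration by parts with u = x**2 - 4*x - 4, dv = exp(2*x) dx, so v = exp(2*x)/2.
Apply parts 2 times (tabular method): alternate signs, differentiate u down to 0, integrate dv up.

(2*x**2 - 10*x - 3)*exp(2*x)/4 + C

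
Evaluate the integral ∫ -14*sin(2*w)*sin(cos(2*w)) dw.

-7*cos(cos(2*w)) + C

Let u = cos(2*w), so du = (-2*sin(2*w)) dw.
Rewriting, the integral becomes 7·∫ sin(u) du = 7·-cos(u).
Substituting back, u = cos(2*w).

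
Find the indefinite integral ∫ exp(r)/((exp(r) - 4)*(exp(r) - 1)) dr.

Let u = e^r, du = e^r dr.
The integral becomes ∫ du/((u-4)(u-1)); decompose into partial fractions.

log(exp(r) - 4)/3 - log(exp(r) - 1)/3 + C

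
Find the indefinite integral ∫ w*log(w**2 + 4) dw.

w**2*log(w**2 + 4)/2 - w**2/2 + 2*log(w**2 + 4) + C

Let u = w**2 + 4, so du = (2*w) dw.
The integral becomes (1/2)·∫ log(u) du; integrate by parts with u′=log(u), dv′=du.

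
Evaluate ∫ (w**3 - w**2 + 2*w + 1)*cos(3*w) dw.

w**3*sin(3*w)/3 - w**2*sin(3*w)/3 + w**2*cos(3*w)/3 + 4*w*sin(3*w)/9 - 2*w*cos(3*w)/9 + 11*sin(3*w)/27 + 4*cos(3*w)/27 + C

Use integration by parts with u = w**3 - w**2 + 2*w + 1, dv = cos(3*w) dw, so v = sin(3*w)/3.
Apply parts 3 times (tabular method): alternate signs, differentiate u down to 0, integrate dv up.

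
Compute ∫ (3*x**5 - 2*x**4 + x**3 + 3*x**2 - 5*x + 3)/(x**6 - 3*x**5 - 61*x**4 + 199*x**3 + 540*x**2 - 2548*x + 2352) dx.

Factor the denominator: (x - 7)*(x - 3)*(x - 2)**2*(x + 4)*(x + 7).
Partial-fraction decomposition: 55381/(34020*(x + 7)) - 511/(1188*(x + 4)) + 23941/(24300*(x - 2)) + 77/(270*(x - 2)**2) - 87/(40*(x - 3)) + 46077/(15400*(x - 7)).
Integrate each term; A/(x−a) gives A·log|x−a|; A/(x−a)² gives −A/(x−a).

46077*log(x - 7)/15400 - 87*log(x - 3)/40 + 23941*log(x - 2)/24300 - 511*log(x + 4)/1188 + 55381*log(x + 7)/34020 - 77/(270*x - 540) + C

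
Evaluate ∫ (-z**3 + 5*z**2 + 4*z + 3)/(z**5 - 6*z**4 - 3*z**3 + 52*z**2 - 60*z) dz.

Factor the denominator: z*(z - 5)*(z - 2)**2*(z + 3).
Partial-fraction decomposition: 21/(200*(z + 3)) - 107/(900*(z - 2)) - 23/(30*(z - 2)**2) + 23/(360*(z - 5)) - 1/(20*z).
Integrate each term; A/(z−a) gives A·log|z−a|; A/(z−a)² gives −A/(z−a).

-log(z)/20 + 23*log(z - 5)/360 - 107*log(z - 2)/900 + 21*log(z + 3)/200 + 23/(30*z - 60) + C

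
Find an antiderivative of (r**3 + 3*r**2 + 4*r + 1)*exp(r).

(r**3 + 4*r - 3)*exp(r) + C

Use integration by parts with u = r**3 + 3*r**2 + 4*r + 1, dv = exp(r) dr, so v = exp(r).
Apply parts 3 times (tabular method): alternate signs, differentiate u down to 0, integrate dv up.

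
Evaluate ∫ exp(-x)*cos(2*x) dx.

2*exp(-x)*sin(2*x)/5 - exp(-x)*cos(2*x)/5 + C

Let I denote the integral. Integrate by parts with u = cos(2*x), dv = exp(-x) dx, so v = -exp(-x): I = -exp(-x)*cos(2*x) − 2·∫ exp(-x)*sin(2*x) dx.
Apply parts again with u = sin(2*x), dv = exp(-x) dx: ∫ exp(-x)*sin(2*x) dx = -exp(-x)*sin(2*x) + 2·I. Substituting back brings back I: I = 2*exp(-x)*sin(2*x) - exp(-x)*cos(2*x) − 4·I.
Solving for I: (1 + 4)·I equals the remaining terms, so I = (1/5)·(2*exp(-x)*sin(2*x) - exp(-x)*cos(2*x)).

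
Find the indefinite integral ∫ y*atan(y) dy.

y**2*atan(y)/2 - y/2 + atan(y)/2 + C

Use integration by parts with u = arctan(y), dv = y dy.
Then du = 1/(y**2 + 1) dy.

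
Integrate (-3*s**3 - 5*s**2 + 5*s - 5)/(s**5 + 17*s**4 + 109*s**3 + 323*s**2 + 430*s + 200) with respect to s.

-log(s + 1)/4 + 11*log(s + 2)/18 + 29*log(s + 4)/2 - 535*log(s + 5)/36 + 55/(3*s + 15) + C

Factor the denominator: (s + 1)*(s + 2)*(s + 4)*(s + 5)**2.
Partial-fraction decomposition: -535/(36*(s + 5)) - 55/(3*(s + 5)**2) + 29/(2*(s + 4)) + 11/(18*(s + 2)) - 1/(4*(s + 1)).
Integrate each term; A/(s−a) gives A·log|s−a|; A/(s−a)² gives −A/(s−a).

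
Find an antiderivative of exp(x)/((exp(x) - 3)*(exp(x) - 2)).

log(exp(x) - 3) - log(exp(x) - 2) + C

Let u = e^x, du = e^x dx.
The integral becomes ∫ du/((u-2)(u-3)); decompose into partial fractions.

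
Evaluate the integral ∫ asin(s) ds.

Use integration by parts with u = arcsin(s), dv = ds.
Then du = 1/sqrt(-s**2 + 1) ds.

s*asin(s) + sqrt(-s**2 + 1) + C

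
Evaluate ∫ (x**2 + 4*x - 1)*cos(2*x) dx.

Use integration by parts with u = x**2 + 4*x - 1, dv = cos(2*x) dx, so v = sin(2*x)/2.
Apply parts 2 times (tabular method): alternate signs, differentiate u down to 0, integrate dv up.

x**2*sin(2*x)/2 + 2*x*sin(2*x) + x*cos(2*x)/2 - 3*sin(2*x)/4 + cos(2*x) + C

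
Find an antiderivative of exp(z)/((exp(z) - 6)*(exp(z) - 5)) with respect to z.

log(exp(z) - 6) - log(exp(z) - 5) + C

Let u = e^z, du = e^z dz.
The integral becomes ∫ du/((u-5)(u-6)); decompose into partial fractions.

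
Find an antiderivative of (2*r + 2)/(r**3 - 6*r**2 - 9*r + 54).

Factor the denominator: (r - 6)*(r - 3)*(r + 3).
Partial-fraction decomposition: -2/(27*(r + 3)) - 4/(9*(r - 3)) + 14/(27*(r - 6)).
Integrate each term: A/(r−a) contributes A·log|r−a|.

14*log(r - 6)/27 - 4*log(r - 3)/9 - 2*log(r + 3)/27 + C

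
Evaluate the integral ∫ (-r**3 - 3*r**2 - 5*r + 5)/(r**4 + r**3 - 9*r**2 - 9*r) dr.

Factor the denominator: r*(r - 3)*(r + 1)*(r + 3).
Partial-fraction decomposition: -5/(9*(r + 3)) + 1/(r + 1) - 8/(9*(r - 3)) - 5/(9*r).
Integrate each term: A/(r−a) contributes A·log|r−a|.

-8*log(r - 3)/9 + log(r + 1) - 5*log(r**2 + 3*r)/9 + C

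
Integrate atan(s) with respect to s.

Use integration by parts with u = arctan(s), dv = ds.
Then du = 1/(s**2 + 1) ds.

s*atan(s) - log(s**2 + 1)/2 + C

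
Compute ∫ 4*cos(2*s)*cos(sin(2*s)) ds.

Let u = sin(2*s), so du = (2*cos(2*s)) ds.
Rewriting, the integral becomes 2·∫ cos(u) du = 2·sin(u).
Substituting back, u = sin(2*s).

2*sin(sin(2*s)) + C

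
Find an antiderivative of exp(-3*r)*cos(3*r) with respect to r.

Let I denote the integral. Integrate by parts with u = cos(3*r), dv = exp(-3*r) dr, so v = -exp(-3*r)/3: I = -exp(-3*r)*cos(3*r)/3 − ∫ exp(-3*r)*sin(3*r) dr.
Apply parts again with u = sin(3*r), dv = exp(-3*r) dr: ∫ exp(-3*r)*sin(3*r) dr = -exp(-3*r)*sin(3*r)/3 + I. Substituting back brings back I: I = exp(-3*r)*sin(3*r)/3 - exp(-3*r)*cos(3*r)/3 − I.
Solving for I: (1 + 1)·I equals the remaining terms, so I = (1/2)·(exp(-3*r)*sin(3*r)/3 - exp(-3*r)*cos(3*r)/3).

exp(-3*r)*sin(3*r)/6 - exp(-3*r)*cos(3*r)/6 + C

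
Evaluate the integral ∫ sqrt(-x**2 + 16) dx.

Substitute x = 4·sin(θ), so dx = 4·cos(θ) dθ and the radical becomes sqrt(-x**2 + 16) = 4·cos(θ) by the Pythagorean identity.
Integrate the resulting trig expression in θ, then back-substitute θ = asin(x/4), sin(θ) = x/4, cos(θ) = sqrt(-x**2 + 16)/4 (absorbing any constant into C).

x*sqrt(-x**2 + 16)/2 + 8*asin(x/4) + C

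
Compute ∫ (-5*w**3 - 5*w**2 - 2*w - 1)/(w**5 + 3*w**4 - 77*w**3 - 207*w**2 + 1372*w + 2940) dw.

-1975*log(w - 7)/3276 + 761*log(w - 5)/1848 + 23*log(w + 2)/1260 - 911*log(w + 6)/572 + 1483*log(w + 7)/840 + C

Factor the denominator: (w - 7)*(w - 5)*(w + 2)*(w + 6)*(w + 7).
Partial-fraction decomposition: 1483/(840*(w + 7)) - 911/(572*(w + 6)) + 23/(1260*(w + 2)) + 761/(1848*(w - 5)) - 1975/(3276*(w - 7)).
Integrate each term: A/(w−a) contributes A·log|w−a|.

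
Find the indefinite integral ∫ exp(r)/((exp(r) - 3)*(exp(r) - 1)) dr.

log(exp(r) - 3)/2 - log(exp(r) - 1)/2 + C

Let u = e^r, du = e^r dr.
The integral becomes ∫ du/((u-1)(u-3)); decompose into partial fractions.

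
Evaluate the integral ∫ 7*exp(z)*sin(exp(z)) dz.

Let u = exp(z), so du = (exp(z)) dz.
Rewriting, the integral becomes 7·∫ sin(u) du = 7·-cos(u).
Substituting back, u = exp(z).

-7*cos(exp(z)) + C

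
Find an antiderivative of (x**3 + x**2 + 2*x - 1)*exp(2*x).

Use integration by parts with u = x**3 + x**2 + 2*x - 1, dv = exp(2*x) dx, so v = exp(2*x)/2.
Apply parts 3 times (tabular method): alternate signs, differentiate u down to 0, integrate dv up.

(4*x**3 - 2*x**2 + 10*x - 9)*exp(2*x)/8 + C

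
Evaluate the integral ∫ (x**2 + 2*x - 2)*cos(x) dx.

Use integration by parts with u = x**2 + 2*x - 2, dv = cos(x) dx, so v = sin(x).
Apply parts 2 times (tabular method): alternate signs, differentiate u down to 0, integrate dv up.

x**2*sin(x) + 2*x*sin(x) + 2*x*cos(x) - 4*sin(x) + 2*cos(x) + C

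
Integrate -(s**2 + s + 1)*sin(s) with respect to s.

s**2*cos(s) - 2*s*sin(s) + s*cos(s) - sin(s) - cos(s) + C

Use integration by parts with u = s**2 + s + 1, dv = -sin(s) ds, so v = cos(s).
Apply parts 2 times (tabular method): alternate signs, differentiate u down to 0, integrate dv up.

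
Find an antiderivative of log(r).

r*log(r) - r + C

Use integration by parts with u = log(r), dv = dr.
Then du = 1/r dr and v = r.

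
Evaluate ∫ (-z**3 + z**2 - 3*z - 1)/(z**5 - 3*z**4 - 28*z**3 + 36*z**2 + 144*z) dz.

Factor the denominator: z*(z - 6)*(z - 3)*(z + 2)*(z + 4).
Partial-fraction decomposition: 13/(80*(z + 4)) - 17/(160*(z + 2)) + 4/(45*(z - 3)) - 199/(1440*(z - 6)) - 1/(144*z).
Integrate each term: A/(z−a) contributes A·log|z−a|.

-log(z)/144 - 199*log(z - 6)/1440 + 4*log(z - 3)/45 - 17*log(z + 2)/160 + 13*log(z + 4)/80 + C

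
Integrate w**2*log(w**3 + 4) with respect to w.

Let u = w**3 + 4, so du = (3*w**2) dw.
The integral becomes (1/3)·∫ log(u) du; integrate by parts with u′=log(u), dv′=du.

w**3*log(w**3 + 4)/3 - w**3/3 + 4*log(w**3 + 4)/3 + C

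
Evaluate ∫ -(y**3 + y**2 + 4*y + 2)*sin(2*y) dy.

Use integration by parts with u = y**3 + y**2 + 4*y + 2, dv = -sin(2*y) dy, so v = cos(2*y)/2.
Apply parts 3 times (tabular method): alternate signs, differentiate u down to 0, integrate dv up.

y**3*cos(2*y)/2 - 3*y**2*sin(2*y)/4 + y**2*cos(2*y)/2 - y*sin(2*y)/2 + 5*y*cos(2*y)/4 - 5*sin(2*y)/8 + 3*cos(2*y)/4 + C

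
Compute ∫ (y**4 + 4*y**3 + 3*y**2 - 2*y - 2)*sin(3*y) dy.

Use integration by parts with u = y**4 + 4*y**3 + 3*y**2 - 2*y - 2, dv = sin(3*y) dy, so v = -cos(3*y)/3.
Apply parts 4 times (tabular method): alternate signs, differentiate u down to 0, integrate dv up.

-y**4*cos(3*y)/3 + 4*y**3*sin(3*y)/9 - 4*y**3*cos(3*y)/3 + 4*y**2*sin(3*y)/3 - 5*y**2*cos(3*y)/9 + 10*y*sin(3*y)/27 + 14*y*cos(3*y)/9 - 14*sin(3*y)/27 + 64*cos(3*y)/81 + C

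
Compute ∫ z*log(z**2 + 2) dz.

z**2*log(z**2 + 2)/2 - z**2/2 + log(z**2 + 2) + C

Let u = z**2 + 2, so du = (2*z) dz.
The integral becomes (1/2)·∫ log(u) du; integrate by parts with u′=log(u), dv′=du.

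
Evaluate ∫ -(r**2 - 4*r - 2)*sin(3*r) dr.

Use integration by parts with u = r**2 - 4*r - 2, dv = -sin(3*r) dr, so v = cos(3*r)/3.
Apply parts 2 times (tabular method): alternate signs, differentiate u down to 0, integrate dv up.

r**2*cos(3*r)/3 - 2*r*sin(3*r)/9 - 4*r*cos(3*r)/3 + 4*sin(3*r)/9 - 20*cos(3*r)/27 + C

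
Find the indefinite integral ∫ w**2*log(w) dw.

w**3*log(w)/3 - w**3/9 + C

Use integration by parts with u = log(w), dv = w**2 dw.
Then du = 1/w dw and v = w**3/3.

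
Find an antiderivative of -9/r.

Let u = r**3, so du = (3*r**2) dr.
Rewriting, the integral becomes -3·∫ 1/u du = -3·log(u).
Substituting back, u = r**3.

-9*log(r) + C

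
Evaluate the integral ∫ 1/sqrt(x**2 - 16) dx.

Substitute x = 4·sec(θ), so dx = 4·sec(θ)*tan(θ) dθ and the radical becomes sqrt(x**2 - 16) = 4·tan(θ) by the Pythagorean identity.
Integrate the resulting trig expression in θ, then back-substitute sec(θ) = x/4, tan(θ) = sqrt(x**2 - 16)/4 (absorbing any constant into C).

log(x + sqrt(x**2 - 16)) + C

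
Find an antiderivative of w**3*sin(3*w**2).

-w**2*cos(3*w**2)/6 + sin(3*w**2)/18 + C

Let u = w², du = 2w dw; rewrite as (1/2)∫ u^1·sin(3u) du.
Now integrate by parts 1 time.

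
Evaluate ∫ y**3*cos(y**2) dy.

Let u = y², du = 2y dy; rewrite as (1/2)∫ u^1·cos(1u) du.
Now integrate by parts 1 time.

y**2*sin(y**2)/2 + cos(y**2)/2 + C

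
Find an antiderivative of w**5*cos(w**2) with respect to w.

w**4*sin(w**2)/2 + w**2*cos(w**2) - sin(w**2) + C

Let u = w², du = 2w dw; rewrite as (1/2)∫ u^2·cos(1u) du.
Now integrate by parts 2 times.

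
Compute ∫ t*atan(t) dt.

t**2*atan(t)/2 - t/2 + atan(t)/2 + C

Use integration by parts with u = arctan(t), dv = t dt.
Then du = 1/(t**2 + 1) dt.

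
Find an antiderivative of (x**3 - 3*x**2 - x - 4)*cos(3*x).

Use integration by parts with u = x**3 - 3*x**2 - x - 4, dv = cos(3*x) dx, so v = sin(3*x)/3.
Apply parts 3 times (tabular method): alternate signs, differentiate u down to 0, integrate dv up.

x**3*sin(3*x)/3 - x**2*sin(3*x) + x**2*cos(3*x)/3 - 5*x*sin(3*x)/9 - 2*x*cos(3*x)/3 - 10*sin(3*x)/9 - 5*cos(3*x)/27 + C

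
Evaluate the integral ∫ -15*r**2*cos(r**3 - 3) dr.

-5*sin(r**3 - 3) + C

Let u = r**3 - 3, so du = (3*r**2) dr.
Rewriting, the integral becomes -5·∫ cos(u) du = -5·sin(u).
Substituting back, u = r**3 - 3.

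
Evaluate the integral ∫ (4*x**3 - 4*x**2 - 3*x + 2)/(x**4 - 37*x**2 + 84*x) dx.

Factor the denominator: x*(x - 4)*(x - 3)*(x + 7).
Partial-fraction decomposition: 309/(154*(x + 7)) - 13/(6*(x - 3)) + 91/(22*(x - 4)) + 1/(42*x).
Integrate each term: A/(x−a) contributes A·log|x−a|.

log(x)/42 + 91*log(x - 4)/22 - 13*log(x - 3)/6 + 309*log(x + 7)/154 + C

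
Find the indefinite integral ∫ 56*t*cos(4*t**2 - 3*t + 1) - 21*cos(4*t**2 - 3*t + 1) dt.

Let u = 4*t**2 - 3*t + 1, so du = (8*t - 3) dt.
Rewriting, the integral becomes 7·∫ cos(u) du = 7·sin(u).
Substituting back, u = 4*t**2 - 3*t + 1.

7*sin(4*t**2 - 3*t + 1) + C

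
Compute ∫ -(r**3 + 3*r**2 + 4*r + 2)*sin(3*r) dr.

Use integration by parts with u = r**3 + 3*r**2 + 4*r + 2, dv = -sin(3*r) dr, so v = cos(3*r)/3.
Apply parts 3 times (tabular method): alternate signs, differentiate u down to 0, integrate dv up.

r**3*cos(3*r)/3 - r**2*sin(3*r)/3 + r**2*cos(3*r) - 2*r*sin(3*r)/3 + 10*r*cos(3*r)/9 - 10*sin(3*r)/27 + 4*cos(3*r)/9 + C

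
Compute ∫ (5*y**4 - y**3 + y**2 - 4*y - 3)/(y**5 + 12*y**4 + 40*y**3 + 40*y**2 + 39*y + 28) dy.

2*log(y + 1)/9 - 1373*log(y + 4)/153 + 6211*log(y + 7)/450 - 43*log(y**2 + 1)/1700 - 49*atan(y)/850 + C

Factor the denominator: (y + 1)*(y + 4)*(y + 7)*(y**2 + 1).
Partial-fraction decomposition: -(43*y + 49)/(850*(y**2 + 1)) + 6211/(450*(y + 7)) - 1373/(153*(y + 4)) + 2/(9*(y + 1)).
Integrate each term; A/(y−a) gives A·log|y−a|; the (By+D)/(y²+p²) term gives a log and an atan.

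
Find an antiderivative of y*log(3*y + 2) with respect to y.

Use integration by parts with u = log(3*y + 2), dv = y dy.
Then du = 3/(3*y + 2) dy and v = y**2/2.

y**2*log(3*y + 2)/2 - y**2/4 + y/3 - 2*log(3*y + 2)/9 + C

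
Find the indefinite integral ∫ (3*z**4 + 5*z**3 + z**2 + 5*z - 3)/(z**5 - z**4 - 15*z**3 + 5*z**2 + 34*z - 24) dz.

Factor the denominator: (z - 4)*(z - 1)**2*(z + 2)*(z + 3).
Partial-fraction decomposition: 99/(112*(z + 3)) + 1/(54*(z + 2)) - 125/(144*(z - 1)) - 11/(36*(z - 1)**2) + 1121/(378*(z - 4)).
Integrate each term; A/(z−a) gives A·log|z−a|; A/(z−a)² gives −A/(z−a).

1121*log(z - 4)/378 - 125*log(z - 1)/144 + log(z + 2)/54 + 99*log(z + 3)/112 + 11/(36*z - 36) + C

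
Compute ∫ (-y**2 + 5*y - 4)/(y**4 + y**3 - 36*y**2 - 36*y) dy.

log(y)/9 - 5*log(y - 6)/252 - 2*log(y + 1)/7 + 7*log(y + 6)/36 + C

Factor the denominator: y*(y - 6)*(y + 1)*(y + 6).
Partial-fraction decomposition: 7/(36*(y + 6)) - 2/(7*(y + 1)) - 5/(252*(y - 6)) + 1/(9*y).
Integrate each term: A/(y−a) contributes A·log|y−a|.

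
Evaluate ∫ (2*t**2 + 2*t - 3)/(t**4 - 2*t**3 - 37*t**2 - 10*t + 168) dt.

109*log(t - 7)/550 - 3*log(t - 2)/50 + 9*log(t + 3)/50 - 7*log(t + 4)/22 + C

Factor the denominator: (t - 7)*(t - 2)*(t + 3)*(t + 4).
Partial-fraction decomposition: -7/(22*(t + 4)) + 9/(50*(t + 3)) - 3/(50*(t - 2)) + 109/(550*(t - 7)).
Integrate each term: A/(t−a) contributes A·log|t−a|.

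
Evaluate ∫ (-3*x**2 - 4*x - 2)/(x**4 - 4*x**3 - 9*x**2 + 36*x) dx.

-log(x)/18 - 33*log(x - 4)/14 + 41*log(x - 3)/18 + 17*log(x + 3)/126 + C

Factor the denominator: x*(x - 4)*(x - 3)*(x + 3).
Partial-fraction decomposition: 17/(126*(x + 3)) + 41/(18*(x - 3)) - 33/(14*(x - 4)) - 1/(18*x).
Integrate each term: A/(x−a) contributes A·log|x−a|.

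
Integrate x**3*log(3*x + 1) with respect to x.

x**4*log(3*x + 1)/4 - x**4/16 + x**3/36 - x**2/72 + x/108 - log(3*x + 1)/324 + C

Use integration by parts with u = log(3*x + 1), dv = x**3 dx.
Then du = 3/(3*x + 1) dx and v = x**4/4.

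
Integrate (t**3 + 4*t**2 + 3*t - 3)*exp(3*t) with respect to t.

(3*t**3 + 9*t**2 + 3*t - 10)*exp(3*t)/9 + C

Use integration by parts with u = t**3 + 4*t**2 + 3*t - 3, dv = exp(3*t) dt, so v = exp(3*t)/3.
Apply parts 3 times (tabular method): alternate signs, differentiate u down to 0, integrate dv up.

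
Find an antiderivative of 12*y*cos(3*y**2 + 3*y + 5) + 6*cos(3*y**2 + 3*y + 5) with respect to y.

Let u = 3*y**2 + 3*y + 5, so du = (6*y + 3) dy.
Rewriting, the integral becomes 2·∫ cos(u) du = 2·sin(u).
Substituting back, u = 3*y**2 + 3*y + 5.

2*sin(3*y**2 + 3*y + 5) + C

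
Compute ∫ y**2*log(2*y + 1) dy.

Use integration by parts with u = log(2*y + 1), dv = y**2 dy.
Then du = 2/(2*y + 1) dy and v = y**3/3.

y**3*log(2*y + 1)/3 - y**3/9 + y**2/12 - y/12 + log(2*y + 1)/24 + C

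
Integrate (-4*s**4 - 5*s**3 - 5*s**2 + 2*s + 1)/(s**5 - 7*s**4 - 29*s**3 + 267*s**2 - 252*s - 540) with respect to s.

-6431*log(s - 6)/252 + 3239*log(s - 5)/132 - 497*log(s - 3)/216 + log(s + 1)/168 - 859*log(s + 6)/1188 + C

Factor the denominator: (s - 6)*(s - 5)*(s - 3)*(s + 1)*(s + 6).
Partial-fraction decomposition: -859/(1188*(s + 6)) + 1/(168*(s + 1)) - 497/(216*(s - 3)) + 3239/(132*(s - 5)) - 6431/(252*(s - 6)).
Integrate each term: A/(s−a) contributes A·log|s−a|.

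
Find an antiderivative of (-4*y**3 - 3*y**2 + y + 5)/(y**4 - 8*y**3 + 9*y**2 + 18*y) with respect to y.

Factor the denominator: y*(y - 6)*(y - 3)*(y + 1).
Partial-fraction decomposition: -5/(28*(y + 1)) + 127/(36*(y - 3)) - 961/(126*(y - 6)) + 5/(18*y).
Integrate each term: A/(y−a) contributes A·log|y−a|.

5*log(y)/18 - 961*log(y - 6)/126 + 127*log(y - 3)/36 - 5*log(y + 1)/28 + C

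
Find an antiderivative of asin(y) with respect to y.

y*asin(y) + sqrt(-y**2 + 1) + C

Use integration by parts with u = arcsin(y), dv = dy.
Then du = 1/sqrt(-y**2 + 1) dy.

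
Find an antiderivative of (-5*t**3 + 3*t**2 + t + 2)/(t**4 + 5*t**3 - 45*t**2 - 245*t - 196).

-1559*log(t - 7)/1232 - log(t + 1)/16 + 122*log(t + 4)/33 - 619*log(t + 7)/84 + C

Factor the denominator: (t - 7)*(t + 1)*(t + 4)*(t + 7).
Partial-fraction decomposition: -619/(84*(t + 7)) + 122/(33*(t + 4)) - 1/(16*(t + 1)) - 1559/(1232*(t - 7)).
Integrate each term: A/(t−a) contributes A·log|t−a|.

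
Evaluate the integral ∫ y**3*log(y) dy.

Use integration by parts with u = log(y), dv = y**3 dy.
Then du = 1/y dy and v = y**4/4.

y**4*log(y)/4 - y**4/16 + C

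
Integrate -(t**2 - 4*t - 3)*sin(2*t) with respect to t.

Use integration by parts with u = t**2 - 4*t - 3, dv = -sin(2*t) dt, so v = cos(2*t)/2.
Apply parts 2 times (tabular method): alternate signs, differentiate u down to 0, integrate dv up.

t**2*cos(2*t)/2 - t*sin(2*t)/2 - 2*t*cos(2*t) + sin(2*t) - 7*cos(2*t)/4 + C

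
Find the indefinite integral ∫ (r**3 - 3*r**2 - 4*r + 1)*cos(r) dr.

r**3*sin(r) - 3*r**2*sin(r) + 3*r**2*cos(r) - 10*r*sin(r) - 6*r*cos(r) + 7*sin(r) - 10*cos(r) + C

Use integration by parts with u = r**3 - 3*r**2 - 4*r + 1, dv = cos(r) dr, so v = sin(r).
Apply parts 3 times (tabular method): alternate signs, differentiate u down to 0, integrate dv up.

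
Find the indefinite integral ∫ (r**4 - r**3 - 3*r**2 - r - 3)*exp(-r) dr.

(-r**4 - 3*r**3 - 6*r**2 - 11*r - 8)*exp(-r) + C

Use integration by parts with u = r**4 - r**3 - 3*r**2 - r - 3, dv = exp(-r) dr, so v = -exp(-r).
Apply parts 4 times (tabular method): alternate signs, differentiate u down to 0, integrate dv up.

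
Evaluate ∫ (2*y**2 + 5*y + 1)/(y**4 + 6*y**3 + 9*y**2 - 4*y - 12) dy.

2*log(y - 1)/9 + 7*log(y + 2)/9 - log(y + 3) - 1/(3*y + 6) + C

Factor the denominator: (y - 1)*(y + 2)**2*(y + 3).
Partial-fraction decomposition: -1/(y + 3) + 7/(9*(y + 2)) + 1/(3*(y + 2)**2) + 2/(9*(y - 1)).
Integrate each term; A/(y−a) gives A·log|y−a|; A/(y−a)² gives −A/(y−a).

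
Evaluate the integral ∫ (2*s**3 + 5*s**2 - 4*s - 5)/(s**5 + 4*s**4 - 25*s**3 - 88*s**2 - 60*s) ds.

log(s)/12 + 5*log(s - 5)/33 + log(s + 1)/15 - log(s + 2)/8 - 233*log(s + 6)/1320 + C

Factor the denominator: s*(s - 5)*(s + 1)*(s + 2)*(s + 6).
Partial-fraction decomposition: -233/(1320*(s + 6)) - 1/(8*(s + 2)) + 1/(15*(s + 1)) + 5/(33*(s - 5)) + 1/(12*s).
Integrate each term: A/(s−a) contributes A·log|s−a|.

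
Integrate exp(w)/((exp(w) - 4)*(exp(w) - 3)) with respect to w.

log(exp(w) - 4) - log(exp(w) - 3) + C

Let u = e^w, du = e^w dw.
The integral becomes ∫ du/((u-3)(u-4)); decompose into partial fractions.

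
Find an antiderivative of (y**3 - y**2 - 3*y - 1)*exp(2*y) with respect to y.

Use integration by parts with u = y**3 - y**2 - 3*y - 1, dv = exp(2*y) dy, so v = exp(2*y)/2.
Apply parts 3 times (tabular method): alternate signs, differentiate u down to 0, integrate dv up.

(4*y**3 - 10*y**2 - 2*y - 3)*exp(2*y)/8 + C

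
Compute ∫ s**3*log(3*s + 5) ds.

Use integration by parts with u = log(3*s + 5), dv = s**3 ds.
Then du = 3/(3*s + 5) ds and v = s**4/4.

s**4*log(3*s + 5)/4 - s**4/16 + 5*s**3/36 - 25*s**2/72 + 125*s/108 - 625*log(3*s + 5)/324 + C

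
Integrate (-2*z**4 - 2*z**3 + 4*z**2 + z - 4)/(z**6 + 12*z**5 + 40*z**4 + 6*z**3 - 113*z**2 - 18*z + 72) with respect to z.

Factor the denominator: (z - 1)**2*(z + 1)*(z + 3)*(z + 4)*(z + 6).
Partial-fraction decomposition: 1013/(735*(z + 6)) - 164/(75*(z + 4)) + 79/(96*(z + 3)) - 1/(120*(z + 1)) - 241/(39200*(z - 1)) - 3/(280*(z - 1)**2).
Integrate each term; A/(z−a) gives A·log|z−a|; A/(z−a)² gives −A/(z−a).

-241*log(z - 1)/39200 - log(z + 1)/120 + 79*log(z + 3)/96 - 164*log(z + 4)/75 + 1013*log(z + 6)/735 + 3/(280*z - 280) + C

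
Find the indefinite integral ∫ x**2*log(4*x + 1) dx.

x**3*log(4*x + 1)/3 - x**3/9 + x**2/24 - x/48 + log(4*x + 1)/192 + C

Use integration by parts with u = log(4*x + 1), dv = x**2 dx.
Then du = 4/(4*x + 1) dx and v = x**3/3.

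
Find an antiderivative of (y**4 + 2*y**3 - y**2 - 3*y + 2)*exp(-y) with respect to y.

Use integration by parts with u = y**4 + 2*y**3 - y**2 - 3*y + 2, dv = exp(-y) dy, so v = -exp(-y).
Apply parts 4 times (tabular method): alternate signs, differentiate u down to 0, integrate dv up.

(-y**4 - 6*y**3 - 17*y**2 - 31*y - 33)*exp(-y) + C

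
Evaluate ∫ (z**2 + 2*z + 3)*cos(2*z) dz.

z**2*sin(2*z)/2 + z*sin(2*z) + z*cos(2*z)/2 + 5*sin(2*z)/4 + cos(2*z)/2 + C

Use integration by parts with u = z**2 + 2*z + 3, dv = cos(2*z) dz, so v = sin(2*z)/2.
Apply parts 2 times (tabular method): alternate signs, differentiate u down to 0, integrate dv up.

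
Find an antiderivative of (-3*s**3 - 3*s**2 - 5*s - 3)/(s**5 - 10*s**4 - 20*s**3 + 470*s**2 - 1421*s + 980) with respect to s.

Factor the denominator: (s - 7)*(s - 5)*(s - 4)*(s - 1)*(s + 7).
Partial-fraction decomposition: 457/(7392*(s + 7)) + 7/(288*(s - 1)) - 263/(99*(s - 4)) + 239/(48*(s - 5)) - 607/(252*(s - 7)).
Integrate each term: A/(s−a) contributes A·log|s−a|.

-607*log(s - 7)/252 + 239*log(s - 5)/48 - 263*log(s - 4)/99 + 7*log(s - 1)/288 + 457*log(s + 7)/7392 + C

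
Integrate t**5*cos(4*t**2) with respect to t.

t**4*sin(4*t**2)/8 + t**2*cos(4*t**2)/16 - sin(4*t**2)/64 + C

Let u = t², du = 2t dt; rewrite as (1/2)∫ u^2·cos(4u) du.
Now integrate by parts 2 times.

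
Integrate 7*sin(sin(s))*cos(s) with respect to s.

Let u = sin(s), so du = (cos(s)) ds.
Rewriting, the integral becomes 7·∫ sin(u) du = 7·-cos(u).
Substituting back, u = sin(s).

-7*cos(sin(s)) + C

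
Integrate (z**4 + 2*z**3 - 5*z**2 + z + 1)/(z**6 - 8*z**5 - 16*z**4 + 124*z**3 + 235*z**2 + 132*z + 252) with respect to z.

19*log(z - 7)/30 - 1555*log(z - 6)/2664 - 7*log(z + 2)/120 + log(z + 3)/45 - log(z**2 + 1)/148 + 7*atan(z)/370 + C

Factor the denominator: (z - 7)*(z - 6)*(z + 2)*(z + 3)*(z**2 + 1).
Partial-fraction decomposition: -(5*z - 7)/(370*(z**2 + 1)) + 1/(45*(z + 3)) - 7/(120*(z + 2)) - 1555/(2664*(z - 6)) + 19/(30*(z - 7)).
Integrate each term; A/(z−a) gives A·log|z−a|; the (Bz+D)/(z²+p²) term gives a log and an atan.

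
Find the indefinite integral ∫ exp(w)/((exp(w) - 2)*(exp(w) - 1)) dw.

log(exp(w) - 2) - log(exp(w) - 1) + C

Let u = e^w, du = e^w dw.
The integral becomes ∫ du/((u-2)(u-1)); decompose into partial fractions.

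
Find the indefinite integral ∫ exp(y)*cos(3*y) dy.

Let I denote the integral. Integrate by parts with u = cos(3*y), dv = exp(y) dy, so v = exp(y): I = exp(y)*cos(3*y) + 3·∫ exp(y)*sin(3*y) dy.
Apply parts again with u = sin(3*y), dv = exp(y) dy: ∫ exp(y)*sin(3*y) dy = exp(y)*sin(3*y) − 3·I. Substituting back brings back I: I = 3*exp(y)*sin(3*y) + exp(y)*cos(3*y) − 9·I.
Solving for I: (1 + 9)·I equals the remaining terms, so I = (1/10)·(3*exp(y)*sin(3*y) + exp(y)*cos(3*y)).

3*exp(y)*sin(3*y)/10 + exp(y)*cos(3*y)/10 + C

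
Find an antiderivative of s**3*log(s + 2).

Use integration by parts with u = log(s + 2), dv = s**3 ds.
Then du = 1/(s + 2) ds and v = s**4/4.

s**4*log(s + 2)/4 - s**4/16 + s**3/6 - s**2/2 + 2*s - 4*log(s + 2) + C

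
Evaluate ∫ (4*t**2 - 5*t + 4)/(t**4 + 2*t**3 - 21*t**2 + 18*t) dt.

2*log(t)/9 + 25*log(t - 3)/54 - 3*log(t - 1)/14 - 89*log(t + 6)/189 + C

Factor the denominator: t*(t - 3)*(t - 1)*(t + 6).
Partial-fraction decomposition: -89/(189*(t + 6)) - 3/(14*(t - 1)) + 25/(54*(t - 3)) + 2/(9*t).
Integrate each term: A/(t−a) contributes A·log|t−a|.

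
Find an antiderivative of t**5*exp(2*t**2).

(2*t**4 - 2*t**2 + 1)*exp(2*t**2)/8 + C

Let u = t², du = 2t dt; rewrite as (1/2)∫ u^2·exp(2u) du.
Now integrate by parts 2 times.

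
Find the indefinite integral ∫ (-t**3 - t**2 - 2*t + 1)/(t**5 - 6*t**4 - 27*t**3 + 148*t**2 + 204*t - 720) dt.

Factor the denominator: (t - 6)*(t - 5)*(t - 2)*(t + 3)*(t + 4).
Partial-fraction decomposition: 19/(180*(t + 4)) - 5/(72*(t + 3)) - 1/(24*(t - 2)) + 53/(72*(t - 5)) - 263/(360*(t - 6)).
Integrate each term: A/(t−a) contributes A·log|t−a|.

-263*log(t - 6)/360 + 53*log(t - 5)/72 - log(t - 2)/24 - 5*log(t + 3)/72 + 19*log(t + 4)/180 + C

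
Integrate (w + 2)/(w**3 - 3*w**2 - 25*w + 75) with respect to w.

7*log(w - 5)/20 - 5*log(w - 3)/16 - 3*log(w + 5)/80 + C

Factor the denominator: (w - 5)*(w - 3)*(w + 5).
Partial-fraction decomposition: -3/(80*(w + 5)) - 5/(16*(w - 3)) + 7/(20*(w - 5)).
Integrate each term: A/(w−a) contributes A·log|w−a|.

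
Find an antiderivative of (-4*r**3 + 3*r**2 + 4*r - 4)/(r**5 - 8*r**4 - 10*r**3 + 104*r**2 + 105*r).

Factor the denominator: r*(r - 7)*(r - 5)*(r + 1)*(r + 3).
Partial-fraction decomposition: 119/(480*(r + 3)) + 1/(96*(r + 1)) + 409/(480*(r - 5)) - 1201/(1120*(r - 7)) - 4/(105*r).
Integrate each term: A/(r−a) contributes A·log|r−a|.

-4*log(r)/105 - 1201*log(r - 7)/1120 + 409*log(r - 5)/480 + log(r + 1)/96 + 119*log(r + 3)/480 + C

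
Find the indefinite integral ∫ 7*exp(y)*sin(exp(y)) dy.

Let u = exp(y), so du = (exp(y)) dy.
Rewriting, the integral becomes 7·∫ sin(u) du = 7·-cos(u).
Substituting back, u = exp(y).

-7*cos(exp(y)) + C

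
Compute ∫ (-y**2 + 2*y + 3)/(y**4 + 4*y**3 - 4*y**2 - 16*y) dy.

-3*log(y)/16 + log(y - 2)/16 - 5*log(y + 2)/16 + 7*log(y + 4)/16 + C

Factor the denominator: y*(y - 2)*(y + 2)*(y + 4).
Partial-fraction decomposition: 7/(16*(y + 4)) - 5/(16*(y + 2)) + 1/(16*(y - 2)) - 3/(16*y).
Integrate each term: A/(y−a) contributes A·log|y−a|.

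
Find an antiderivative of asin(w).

Use integration by parts with u = arcsin(w), dv = dw.
Then du = 1/sqrt(-w**2 + 1) dw.

w*asin(w) + sqrt(-w**2 + 1) + C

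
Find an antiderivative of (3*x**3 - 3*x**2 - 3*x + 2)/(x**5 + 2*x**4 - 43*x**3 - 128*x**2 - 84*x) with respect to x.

Factor the denominator: x*(x - 7)*(x + 1)*(x + 2)*(x + 6).
Partial-fraction decomposition: -92/(195*(x + 6)) + 7/(18*(x + 2)) - 1/(40*(x + 1)) + 863/(6552*(x - 7)) - 1/(42*x).
Integrate each term: A/(x−a) contributes A·log|x−a|.

-log(x)/42 + 863*log(x - 7)/6552 - log(x + 1)/40 + 7*log(x + 2)/18 - 92*log(x + 6)/195 + C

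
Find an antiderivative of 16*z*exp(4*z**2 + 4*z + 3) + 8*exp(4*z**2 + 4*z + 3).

2*exp(4*z**2 + 4*z + 3) + C

Let u = 4*z**2 + 4*z + 3, so du = (8*z + 4) dz.
Rewriting, the integral becomes 2·∫ e^u du = 2·e^u.
Substituting back, u = 4*z**2 + 4*z + 3.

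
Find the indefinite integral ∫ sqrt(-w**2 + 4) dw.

w*sqrt(-w**2 + 4)/2 + 2*asin(w/2) + C

Substitute w = 2·sin(θ), so dw = 2·cos(θ) dθ and the radical becomes sqrt(-w**2 + 4) = 2·cos(θ) by the Pythagorean identity.
Integrate the resulting trig expression in θ, then back-substitute θ = asin(w/2), sin(θ) = w/2, cos(θ) = sqrt(-w**2 + 4)/2 (absorbing any constant into C).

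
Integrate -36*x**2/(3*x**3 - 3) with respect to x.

-4*log(3*x**3 - 3) + C

Let u = 3*x**3 - 3, so du = (9*x**2) dx.
Rewriting, the integral becomes -4·∫ 1/u du = -4·log(u).
Substituting back, u = 3*x**3 - 3.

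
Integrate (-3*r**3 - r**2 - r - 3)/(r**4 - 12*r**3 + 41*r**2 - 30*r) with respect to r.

log(r)/10 - 231*log(r - 6)/10 + 102*log(r - 5)/5 - 2*log(r - 1)/5 + C

Factor the denominator: r*(r - 6)*(r - 5)*(r - 1).
Partial-fraction decomposition: -2/(5*(r - 1)) + 102/(5*(r - 5)) - 231/(10*(r - 6)) + 1/(10*r).
Integrate each term: A/(r−a) contributes A·log|r−a|.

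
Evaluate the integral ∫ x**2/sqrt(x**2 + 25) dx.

x*sqrt(x**2 + 25)/2 - 25*log(x + sqrt(x**2 + 25))/2 + C

Substitute x = 5·tan(θ), so dx = 5·sec(θ)^2 dθ and the radical becomes sqrt(x**2 + 25) = 5·sec(θ) by the Pythagorean identity.
Integrate the resulting trig expression in θ, then back-substitute tan(θ) = x/5, sec(θ) = sqrt(x**2 + 25)/5 (absorbing any constant into C).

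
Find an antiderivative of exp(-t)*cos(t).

Let I denote the integral. Integrate by parts with u = cos(t), dv = exp(-t) dt, so v = -exp(-t): I = -exp(-t)*cos(t) − ∫ exp(-t)*sin(t) dt.
Apply parts again with u = sin(t), dv = exp(-t) dt: ∫ exp(-t)*sin(t) dt = -exp(-t)*sin(t) + I. Substituting back brings back I: I = exp(-t)*sin(t) - exp(-t)*cos(t) − I.
Solving for I: (1 + 1)·I equals the remaining terms, so I = (1/2)·(exp(-t)*sin(t) - exp(-t)*cos(t)).

exp(-t)*sin(t)/2 - exp(-t)*cos(t)/2 + C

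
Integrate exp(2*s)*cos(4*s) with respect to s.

Let I denote the integral. Integrate by parts with u = cos(4*s), dv = exp(2*s) ds, so v = exp(2*s)/2: I = exp(2*s)*cos(4*s)/2 + 2·∫ exp(2*s)*sin(4*s) ds.
Apply parts again with u = sin(4*s), dv = exp(2*s) ds: ∫ exp(2*s)*sin(4*s) ds = exp(2*s)*sin(4*s)/2 − 2·I. Substituting back brings back I: I = exp(2*s)*sin(4*s) + exp(2*s)*cos(4*s)/2 − 4·I.
Solving for I: (1 + 4)·I equals the remaining terms, so I = (1/5)·(exp(2*s)*sin(4*s) + exp(2*s)*cos(4*s)/2).

exp(2*s)*sin(4*s)/5 + exp(2*s)*cos(4*s)/10 + C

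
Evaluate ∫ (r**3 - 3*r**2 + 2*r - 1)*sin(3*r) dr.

Use integration by parts with u = r**3 - 3*r**2 + 2*r - 1, dv = sin(3*r) dr, so v = -cos(3*r)/3.
Apply parts 3 times (tabular method): alternate signs, differentiate u down to 0, integrate dv up.

-r**3*cos(3*r)/3 + r**2*sin(3*r)/3 + r**2*cos(3*r) - 2*r*sin(3*r)/3 - 4*r*cos(3*r)/9 + 4*sin(3*r)/27 + cos(3*r)/9 + C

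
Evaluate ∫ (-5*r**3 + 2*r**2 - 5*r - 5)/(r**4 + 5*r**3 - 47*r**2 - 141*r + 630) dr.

Factor the denominator: (r - 5)*(r - 3)*(r + 6)*(r + 7).
Partial-fraction decomposition: -1843/(120*(r + 7)) + 107/(9*(r + 6)) + 137/(180*(r - 3)) - 55/(24*(r - 5)).
Integrate each term: A/(r−a) contributes A·log|r−a|.

-55*log(r - 5)/24 + 137*log(r - 3)/180 + 107*log(r + 6)/9 - 1843*log(r + 7)/120 + C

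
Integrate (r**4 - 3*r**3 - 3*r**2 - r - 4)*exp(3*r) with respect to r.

Use integration by parts with u = r**4 - 3*r**3 - 3*r**2 - r - 4, dv = exp(3*r) dr, so v = exp(3*r)/3.
Apply parts 4 times (tabular method): alternate signs, differentiate u down to 0, integrate dv up.

(27*r**4 - 117*r**3 + 36*r**2 - 51*r - 91)*exp(3*r)/81 + C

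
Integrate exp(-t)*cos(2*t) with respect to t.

Let I denote the integral. Integrate by parts with u = cos(2*t), dv = exp(-t) dt, so v = -exp(-t): I = -exp(-t)*cos(2*t) − 2·∫ exp(-t)*sin(2*t) dt.
Apply parts again with u = sin(2*t), dv = exp(-t) dt: ∫ exp(-t)*sin(2*t) dt = -exp(-t)*sin(2*t) + 2·I. Substituting back brings back I: I = 2*exp(-t)*sin(2*t) - exp(-t)*cos(2*t) − 4·I.
Solving for I: (1 + 4)·I equals the remaining terms, so I = (1/5)·(2*exp(-t)*sin(2*t) - exp(-t)*cos(2*t)).

2*exp(-t)*sin(2*t)/5 - exp(-t)*cos(2*t)/5 + C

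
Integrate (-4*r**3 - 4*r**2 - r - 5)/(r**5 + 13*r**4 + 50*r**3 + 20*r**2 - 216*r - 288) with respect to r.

-11*log(r - 2)/192 - 13*log(r + 2)/32 + 14*log(r + 3)/3 - 191*log(r + 4)/24 + 721*log(r + 6)/192 + C

Factor the denominator: (r - 2)*(r + 2)*(r + 3)*(r + 4)*(r + 6).
Partial-fraction decomposition: 721/(192*(r + 6)) - 191/(24*(r + 4)) + 14/(3*(r + 3)) - 13/(32*(r + 2)) - 11/(192*(r - 2)).
Integrate each term: A/(r−a) contributes A·log|r−a|.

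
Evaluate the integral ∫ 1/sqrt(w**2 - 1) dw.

Substitute w = sec(θ), so dw = sec(θ)*tan(θ) dθ and the radical becomes sqrt(w**2 - 1) = tan(θ) by the Pythagorean identity.
Integrate the resulting trig expression in θ, then back-substitute sec(θ) = w, tan(θ) = sqrt(w**2 - 1) (absorbing any constant into C).

log(w + sqrt(w**2 - 1)) + C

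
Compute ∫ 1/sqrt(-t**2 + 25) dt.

Substitute t = 5·sin(θ), so dt = 5·cos(θ) dθ and the radical becomes sqrt(-t**2 + 25) = 5·cos(θ) by the Pythagorean identity.
Integrate the resulting trig expression in θ, then back-substitute θ = asin(t/5), sin(θ) = t/5, cos(θ) = sqrt(-t**2 + 25)/5 (absorbing any constant into C).

asin(t/5) + C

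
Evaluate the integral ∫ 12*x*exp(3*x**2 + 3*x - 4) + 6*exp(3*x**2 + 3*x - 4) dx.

2*exp(3*x**2 + 3*x - 4) + C

Let u = 3*x**2 + 3*x - 4, so du = (6*x + 3) dx.
Rewriting, the integral becomes 2·∫ e^u du = 2·e^u.
Substituting back, u = 3*x**2 + 3*x - 4.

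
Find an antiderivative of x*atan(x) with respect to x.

x**2*atan(x)/2 - x/2 + atan(x)/2 + C

Use integration by parts with u = arctan(x), dv = x dx.
Then du = 1/(x**2 + 1) dx.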